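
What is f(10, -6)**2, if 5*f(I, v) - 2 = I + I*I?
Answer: 12544/25 ≈ 501.76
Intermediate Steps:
f(I, v) = 2/5 + I/5 + I**2/5 (f(I, v) = 2/5 + (I + I*I)/5 = 2/5 + (I + I**2)/5 = 2/5 + (I/5 + I**2/5) = 2/5 + I/5 + I**2/5)
f(10, -6)**2 = (2/5 + (1/5)*10 + (1/5)*10**2)**2 = (2/5 + 2 + (1/5)*100)**2 = (2/5 + 2 + 20)**2 = (112/5)**2 = 12544/25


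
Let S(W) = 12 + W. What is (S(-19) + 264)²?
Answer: 66049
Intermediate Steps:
(S(-19) + 264)² = ((12 - 19) + 264)² = (-7 + 264)² = 257² = 66049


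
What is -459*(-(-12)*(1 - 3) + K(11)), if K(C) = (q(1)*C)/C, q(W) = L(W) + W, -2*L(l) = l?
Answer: 21573/2 ≈ 10787.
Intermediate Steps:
L(l) = -l/2
q(W) = W/2 (q(W) = -W/2 + W = W/2)
K(C) = ½ (K(C) = (((½)*1)*C)/C = (C/2)/C = ½)
-459*(-(-12)*(1 - 3) + K(11)) = -459*(-(-12)*(1 - 3) + ½) = -459*(-(-12)*(-2) + ½) = -459*(-3*8 + ½) = -459*(-24 + ½) = -459*(-47/2) = 21573/2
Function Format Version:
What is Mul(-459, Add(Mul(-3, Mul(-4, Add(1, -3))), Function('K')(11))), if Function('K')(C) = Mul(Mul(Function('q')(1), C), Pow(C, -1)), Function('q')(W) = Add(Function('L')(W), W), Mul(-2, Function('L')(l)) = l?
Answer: Rational(21573, 2) ≈ 10787.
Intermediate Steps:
Function('L')(l) = Mul(Rational(-1, 2), l)
Function('q')(W) = Mul(Rational(1, 2), W) (Function('q')(W) = Add(Mul(Rational(-1, 2), W), W) = Mul(Rational(1, 2), W))
Function('K')(C) = Rational(1, 2) (Function('K')(C) = Mul(Mul(Mul(Rational(1, 2), 1), C), Pow(C, -1)) = Mul(Mul(Rational(1, 2), C), Pow(C, -1)) = Rational(1, 2))
Mul(-459, Add(Mul(-3, Mul(-4, Add(1, -3))), Function('K')(11))) = Mul(-459, Add(Mul(-3, Mul(-4, Add(1, -3))), Rational(1, 2))) = Mul(-459, Add(Mul(-3, Mul(-4, -2)), Rational(1, 2))) = Mul(-459, Add(Mul(-3, 8), Rational(1, 2))) = Mul(-459, Add(-24, Rational(1, 2))) = Mul(-459, Rational(-47, 2)) = Rational(21573, 2)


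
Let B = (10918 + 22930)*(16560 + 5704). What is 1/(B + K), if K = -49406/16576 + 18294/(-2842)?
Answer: 1682464/1267891179487851 ≈ 1.3270e-9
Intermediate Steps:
B = 753591872 (B = 33848*22264 = 753591872)
K = -15844757/1682464 (K = -49406*1/16576 + 18294*(-1/2842) = -3529/1184 - 9147/1421 = -15844757/1682464 ≈ -9.4176)
1/(B + K) = 1/(753591872 - 15844757/1682464) = 1/(1267891179487851/1682464) = 1682464/1267891179487851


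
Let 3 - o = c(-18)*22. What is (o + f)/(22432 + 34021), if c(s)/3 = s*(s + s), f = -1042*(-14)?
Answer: -28177/56453 ≈ -0.49912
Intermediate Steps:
f = 14588
c(s) = 6*s² (c(s) = 3*(s*(s + s)) = 3*(s*(2*s)) = 3*(2*s²) = 6*s²)
o = -42765 (o = 3 - 6*(-18)²*22 = 3 - 6*324*22 = 3 - 1944*22 = 3 - 1*42768 = 3 - 42768 = -42765)
(o + f)/(22432 + 34021) = (-42765 + 14588)/(22432 + 34021) = -28177/56453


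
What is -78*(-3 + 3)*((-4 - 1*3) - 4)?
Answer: 0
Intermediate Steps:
-78*(-3 + 3)*((-4 - 1*3) - 4) = -0*((-4 - 3) - 4) = -0*(-7 - 4) = -0*(-11) = -78*0 = 0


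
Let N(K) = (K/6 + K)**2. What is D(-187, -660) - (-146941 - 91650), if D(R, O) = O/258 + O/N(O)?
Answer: 27648821456/115885 ≈ 2.3859e+5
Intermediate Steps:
N(K) = 49*K**2/36 (N(K) = (K*(1/6) + K)**2 = (K/6 + K)**2 = (7*K/6)**2 = 49*K**2/36)
D(R, O) = O/258 + 36/(49*O) (D(R, O) = O/258 + O/((49*O**2/36)) = O*(1/258) + O*(36/(49*O**2)) = O/258 + 36/(49*O))
D(-187, -660) - (-146941 - 91650) = ((1/258)*(-660) + (36/49)/(-660)) - (-146941 - 91650) = (-110/43 + (36/49)*(-1/660)) - 1*(-238591) = (-110/43 - 3/2695) + 238591 = -296579/115885 + 238591 = 27648821456/115885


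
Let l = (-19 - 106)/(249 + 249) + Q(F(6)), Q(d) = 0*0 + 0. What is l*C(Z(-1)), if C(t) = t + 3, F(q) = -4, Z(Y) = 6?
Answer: -375/166 ≈ -2.2590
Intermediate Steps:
C(t) = 3 + t
Q(d) = 0 (Q(d) = 0 + 0 = 0)
l = -125/498 (l = (-19 - 106)/(249 + 249) + 0 = -125/498 + 0 = -125/498 ≈ -0.25100)
l*C(Z(-1)) = -125*(3 + 6)/498 = -125/498*9 = -375/166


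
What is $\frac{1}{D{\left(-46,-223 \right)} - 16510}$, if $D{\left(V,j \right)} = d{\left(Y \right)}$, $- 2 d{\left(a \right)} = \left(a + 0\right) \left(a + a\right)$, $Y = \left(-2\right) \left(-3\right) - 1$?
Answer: $- \frac{1}{16535} \approx -6.0478 \cdot 10^{-5}$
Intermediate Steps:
$Y = 5$ ($Y = 6 - 1 = 5$)
$d{\left(a \right)} = - a^{2}$ ($d{\left(a \right)} = - \frac{\left(a + 0\right) \left(a + a\right)}{2} = - \frac{a 2 a}{2} = - \frac{2 a^{2}}{2} = - a^{2}$)
$D{\left(V,j \right)} = -25$ ($D{\left(V,j \right)} = - 5^{2} = \left(-1\right) 25 = -25$)
$\frac{1}{D{\left(-46,-223 \right)} - 16510} = \frac{1}{-25 - 16510} = \frac{1}{-16535} = - \frac{1}{16535}$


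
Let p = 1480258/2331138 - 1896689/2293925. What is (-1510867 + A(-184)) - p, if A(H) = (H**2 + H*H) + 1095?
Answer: -3855675496875264784/2673727868325 ≈ -1.4421e+6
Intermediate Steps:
A(H) = 1095 + 2*H**2 (A(H) = (H**2 + H**2) + 1095 = 2*H**2 + 1095 = 1095 + 2*H**2)
p = -512921484716/2673727868325 (p = 1480258*(1/2331138) - 1896689*1/2293925 = 740129/1165569 - 1896689/2293925 = -512921484716/2673727868325 ≈ -0.19184)
(-1510867 + A(-184)) - p = (-1510867 + (1095 + 2*(-184)**2)) - 1*(-512921484716/2673727868325) = (-1510867 + (1095 + 2*33856)) + 512921484716/2673727868325 = (-1510867 + (1095 + 67712)) + 512921484716/2673727868325 = (-1510867 + 68807) + 512921484716/2673727868325 = -1442060 + 512921484716/2673727868325 = -3855675496875264784/2673727868325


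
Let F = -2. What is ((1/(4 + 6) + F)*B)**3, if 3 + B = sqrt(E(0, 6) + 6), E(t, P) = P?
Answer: 185193/200 - 267501*sqrt(3)/500 ≈ -0.68565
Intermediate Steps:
B = -3 + 2*sqrt(3) (B = -3 + sqrt(6 + 6) = -3 + sqrt(12) = -3 + 2*sqrt(3) ≈ 0.46410)
((1/(4 + 6) + F)*B)**3 = ((1/(4 + 6) - 2)*(-3 + 2*sqrt(3)))**3 = ((1/10 - 2)*(-3 + 2*sqrt(3)))**3 = (-19*(-3 + 2*sqrt(3))/10)**3 = (57/10 - 19*sqrt(3)/5)**3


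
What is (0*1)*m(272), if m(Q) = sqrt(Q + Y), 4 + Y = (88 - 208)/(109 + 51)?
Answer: 0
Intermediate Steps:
Y = -19/4 (Y = -4 + (88 - 208)/(109 + 51) = -4 - 120/160 = -4 - 120*1/160 = -4 - 3/4 = -19/4 ≈ -4.7500)
m(Q) = sqrt(-19/4 + Q) (m(Q) = sqrt(Q - 19/4) = sqrt(-19/4 + Q))
(0*1)*m(272) = (0*1)*(sqrt(-19 + 4*272)/2) = 0*(sqrt(-19 + 1088)/2) = 0*(sqrt(1069)/2) = 0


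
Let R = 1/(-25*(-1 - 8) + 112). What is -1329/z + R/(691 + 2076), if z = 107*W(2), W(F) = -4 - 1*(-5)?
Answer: -1239264484/99775253 ≈ -12.421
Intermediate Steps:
W(F) = 1 (W(F) = -4 + 5 = 1)
R = 1/337 (R = 1/(-25*(-9) + 112) = 1/(225 + 112) = 1/337 ≈ 0.0029674)
z = 107 (z = 107*1 = 107)
-1329/z + R/(691 + 2076) = -1329/107 + 1/(337*(691 + 2076)) = -1329*1/107 + (1/337)/2767 = -1329/107 + (1/337)*(1/2767) = -1329/107 + 1/932479 = -1239264484/99775253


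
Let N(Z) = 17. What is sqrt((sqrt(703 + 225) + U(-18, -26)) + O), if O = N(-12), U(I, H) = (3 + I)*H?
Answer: sqrt(407 + 4*sqrt(58)) ≈ 20.916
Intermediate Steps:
U(I, H) = H*(3 + I)
O = 17
sqrt((sqrt(703 + 225) + U(-18, -26)) + O) = sqrt((sqrt(703 + 225) - 26*(3 - 18)) + 17) = sqrt((sqrt(928) - 26*(-15)) + 17) = sqrt((4*sqrt(58) + 390) + 17) = sqrt((390 + 4*sqrt(58)) + 17) = sqrt(407 + 4*sqrt(58))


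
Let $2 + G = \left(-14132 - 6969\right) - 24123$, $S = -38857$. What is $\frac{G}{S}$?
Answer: $\frac{45226}{38857} \approx 1.1639$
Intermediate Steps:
$G = -45226$ ($G = -2 - 45224 = -45226$)
$\frac{G}{S} = - \frac{45226}{-38857} = \left(-45226\right) \left(- \frac{1}{38857}\right) = \frac{45226}{38857}$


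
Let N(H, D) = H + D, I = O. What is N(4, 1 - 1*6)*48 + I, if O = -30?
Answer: -78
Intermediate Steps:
I = -30
N(H, D) = D + H
N(4, 1 - 1*6)*48 + I = ((1 - 1*6) + 4)*48 - 30 = ((1 - 6) + 4)*48 - 30 = (-5 + 4)*48 - 30 = -1*48 - 30 = -48 - 30 = -78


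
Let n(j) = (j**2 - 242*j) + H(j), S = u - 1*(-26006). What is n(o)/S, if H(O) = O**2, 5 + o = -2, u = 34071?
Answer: 1792/60077 ≈ 0.029828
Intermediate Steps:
o = -7 (o = -5 - 2 = -7)
S = 60077 (S = 34071 - 1*(-26006) = 34071 + 26006 = 60077)
n(j) = -242*j + 2*j**2 (n(j) = (j**2 - 242*j) + j**2 = -242*j + 2*j**2)
n(o)/S = (2*(-7)*(-121 - 7))/60077 = (2*(-7)*(-128))*(1/60077) = 1792*(1/60077) = 1792/60077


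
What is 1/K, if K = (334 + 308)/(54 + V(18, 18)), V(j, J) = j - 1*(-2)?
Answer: 37/321 ≈ 0.11526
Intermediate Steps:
V(j, J) = 2 + j (V(j, J) = j + 2 = 2 + j)
K = 321/37 (K = (334 + 308)/(54 + (2 + 18)) = 642/(54 + 20) = 642/74 = 642*(1/74) = 321/37 ≈ 8.6757)
1/K = 1/(321/37) = 37/321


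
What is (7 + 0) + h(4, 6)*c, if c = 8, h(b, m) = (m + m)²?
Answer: 1159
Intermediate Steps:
h(b, m) = 4*m² (h(b, m) = (2*m)² = 4*m²)
(7 + 0) + h(4, 6)*c = (7 + 0) + (4*6²)*8 = 7 + (4*36)*8 = 7 + 144*8 = 7 + 1152 = 1159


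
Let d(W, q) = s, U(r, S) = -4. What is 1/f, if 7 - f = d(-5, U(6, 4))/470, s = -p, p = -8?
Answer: 235/1641 ≈ 0.14321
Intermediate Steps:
s = 8 (s = -1*(-8) = 8)
d(W, q) = 8
f = 1641/235 (f = 7 - 8/470 = 7 - 1*4/235 = 7 - 4/235 = 1641/235 ≈ 6.9830)
1/f = 1/(1641/235) = 235/1641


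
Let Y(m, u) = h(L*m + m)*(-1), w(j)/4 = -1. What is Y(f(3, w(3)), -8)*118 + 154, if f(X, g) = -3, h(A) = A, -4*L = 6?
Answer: -23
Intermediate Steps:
L = -3/2 (L = -1/4*6 = -3/2 ≈ -1.5000)
w(j) = -4 (w(j) = 4*(-1) = -4)
Y(m, u) = m/2 (Y(m, u) = (-3*m/2 + m)*(-1) = -m/2*(-1) = m/2)
Y(f(3, w(3)), -8)*118 + 154 = ((1/2)*(-3))*118 + 154 = -3/2*118 + 154 = -177 + 154 = -23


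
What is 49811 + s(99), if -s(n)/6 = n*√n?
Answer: 49811 - 1782*√11 ≈ 43901.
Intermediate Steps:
s(n) = -6*n^(3/2) (s(n) = -6*n*√n = -6*n^(3/2))
49811 + s(99) = 49811 - 1782*√11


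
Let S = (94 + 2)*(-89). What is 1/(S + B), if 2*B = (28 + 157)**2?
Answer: 2/17137 ≈ 0.00011671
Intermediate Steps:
B = 34225/2 (B = (28 + 157)**2/2 = (1/2)*185**2 = (1/2)*34225 = 34225/2 ≈ 17113.)
S = -8544 (S = 96*(-89) = -8544)
1/(S + B) = 1/(-8544 + 34225/2) = 1/(17137/2) = 2/17137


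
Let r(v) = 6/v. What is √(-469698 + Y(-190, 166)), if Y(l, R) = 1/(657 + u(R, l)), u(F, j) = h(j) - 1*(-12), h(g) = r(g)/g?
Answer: 2*I*√1902493022286373062/4025151 ≈ 685.34*I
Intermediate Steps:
h(g) = 6/g² (h(g) = (6/g)/g = 6/g²)
u(F, j) = 12 + 6/j² (u(F, j) = 6/j² - 1*(-12) = 6/j² + 12 = 12 + 6/j²)
Y(l, R) = 1/(669 + 6/l²) (Y(l, R) = 1/(657 + (12 + 6/l²)) = 1/(669 + 6/l²))
√(-469698 + Y(-190, 166)) = √(-469698 + (⅓)*(-190)²/(2 + 223*(-190)²)) = √(-469698 + (⅓)*36100/(2 + 223*36100)) = √(-469698 + (⅓)*36100/(2 + 8050300)) = √(-469698 + (⅓)*36100/8050302) = √(-469698 + (⅓)*36100*(1/8050302)) = √(-469698 + 18050/12075453) = √(-5671816105144/12075453) = 2*I*√1902493022286373062/4025151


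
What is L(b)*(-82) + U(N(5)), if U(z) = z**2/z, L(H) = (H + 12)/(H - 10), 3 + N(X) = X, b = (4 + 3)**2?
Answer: -4924/39 ≈ -126.26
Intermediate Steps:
b = 49 (b = 7**2 = 49)
N(X) = -3 + X
L(H) = (12 + H)/(-10 + H)
U(z) = z
L(b)*(-82) + U(N(5)) = ((12 + 49)/(-10 + 49))*(-82) + (-3 + 5) = (61/39)*(-82) + 2 = -5002/39 + 2 = -4924/39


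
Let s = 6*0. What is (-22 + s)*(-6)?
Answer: 132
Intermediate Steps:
s = 0
(-22 + s)*(-6) = (-22 + 0)*(-6) = -22*(-6) = 132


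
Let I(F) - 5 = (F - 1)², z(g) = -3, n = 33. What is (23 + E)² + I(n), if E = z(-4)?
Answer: 1429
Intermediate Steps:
E = -3
I(F) = 5 + (-1 + F)² (I(F) = 5 + (F - 1)² = 5 + (-1 + F)²)
(23 + E)² + I(n) = (23 - 3)² + (5 + (-1 + 33)²) = 20² + (5 + 32²) = 400 + (5 + 1024) = 400 + 1029 = 1429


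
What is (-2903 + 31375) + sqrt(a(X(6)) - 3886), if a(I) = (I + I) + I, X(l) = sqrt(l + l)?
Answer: 28472 + sqrt(-3886 + 6*sqrt(3)) ≈ 28472.0 + 62.254*I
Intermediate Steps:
X(l) = sqrt(2)*sqrt(l) (X(l) = sqrt(2*l) = sqrt(2)*sqrt(l))
a(I) = 3*I (a(I) = 2*I + I = 3*I)
(-2903 + 31375) + sqrt(a(X(6)) - 3886) = (-2903 + 31375) + sqrt(3*(sqrt(2)*sqrt(6)) - 3886) = 28472 + sqrt(3*(2*sqrt(3)) - 3886) = 28472 + sqrt(6*sqrt(3) - 3886) = 28472 + sqrt(-3886 + 6*sqrt(3))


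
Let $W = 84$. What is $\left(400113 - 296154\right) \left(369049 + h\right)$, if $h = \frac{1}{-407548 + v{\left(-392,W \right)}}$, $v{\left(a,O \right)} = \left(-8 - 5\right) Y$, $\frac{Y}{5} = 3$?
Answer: $\frac{15643453663221354}{407743} \approx 3.8366 \cdot 10^{10}$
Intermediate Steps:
$Y = 15$ ($Y = 5 \cdot 3 = 15$)
$v{\left(a,O \right)} = -195$ ($v{\left(a,O \right)} = \left(-8 - 5\right) 15 = \left(-13\right) 15 = -195$)
$h = - \frac{1}{407743}$ ($h = \frac{1}{-407548 - 195} = \frac{1}{-407743} = - \frac{1}{407743} \approx -2.4525 \cdot 10^{-6}$)
$\left(400113 - 296154\right) \left(369049 + h\right) = \left(400113 - 296154\right) \left(369049 - \frac{1}{407743}\right) = 103959 \cdot \frac{150477146406}{407743} = \frac{15643453663221354}{407743}$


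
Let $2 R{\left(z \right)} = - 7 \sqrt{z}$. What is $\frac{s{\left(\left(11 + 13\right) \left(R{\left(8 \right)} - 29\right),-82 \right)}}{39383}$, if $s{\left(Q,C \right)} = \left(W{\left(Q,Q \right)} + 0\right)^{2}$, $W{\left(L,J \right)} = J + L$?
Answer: $\frac{2163456}{39383} + \frac{935424 \sqrt{2}}{39383} \approx 88.524$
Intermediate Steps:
$R{\left(z \right)} = - \frac{7 \sqrt{z}}{2}$ ($R{\left(z \right)} = \frac{\left(-7\right) \sqrt{z}}{2} = - \frac{7 \sqrt{z}}{2}$)
$s{\left(Q,C \right)} = 4 Q^{2}$ ($s{\left(Q,C \right)} = \left(\left(Q + Q\right) + 0\right)^{2} = \left(2 Q + 0\right)^{2} = \left(2 Q\right)^{2} = 4 Q^{2}$)
$\frac{s{\left(\left(11 + 13\right) \left(R{\left(8 \right)} - 29\right),-82 \right)}}{39383} = \frac{4 \left(\left(11 + 13\right) \left(- \frac{7 \sqrt{8}}{2} - 29\right)\right)^{2}}{39383} = 4 \left(24 \left(- \frac{7 \cdot 2 \sqrt{2}}{2} - 29\right)\right)^{2} \cdot \frac{1}{39383} = 4 \left(24 \left(- 7 \sqrt{2} - 29\right)\right)^{2} \cdot \frac{1}{39383} = 4 \left(24 \left(-29 - 7 \sqrt{2}\right)\right)^{2} \cdot \frac{1}{39383} = 4 \left(-696 - 168 \sqrt{2}\right)^{2} \cdot \frac{1}{39383} = \frac{4 \left(-696 - 168 \sqrt{2}\right)^{2}}{39383}$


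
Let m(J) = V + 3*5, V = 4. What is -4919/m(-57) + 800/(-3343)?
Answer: -16459417/63517 ≈ -259.13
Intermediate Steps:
m(J) = 19 (m(J) = 4 + 3*5 = 4 + 15 = 19)
-4919/m(-57) + 800/(-3343) = -4919/19 + 800/(-3343) = -4919*1/19 + 800*(-1/3343) = -4919/19 - 800/3343 = -16459417/63517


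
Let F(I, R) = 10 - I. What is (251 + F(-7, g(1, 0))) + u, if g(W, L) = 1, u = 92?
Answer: 360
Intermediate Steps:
(251 + F(-7, g(1, 0))) + u = (251 + (10 - 1*(-7))) + 92 = (251 + (10 + 7)) + 92 = (251 + 17) + 92 = 268 + 92 = 360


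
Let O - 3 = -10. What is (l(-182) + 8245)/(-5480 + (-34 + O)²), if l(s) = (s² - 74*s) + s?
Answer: -54655/3799 ≈ -14.387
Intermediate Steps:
O = -7 (O = 3 - 10 = -7)
l(s) = s² - 73*s
(l(-182) + 8245)/(-5480 + (-34 + O)²) = (-182*(-73 - 182) + 8245)/(-5480 + (-34 - 7)²) = (-182*(-255) + 8245)/(-5480 + (-41)²) = (46410 + 8245)/(-5480 + 1681) = 54655/(-3799) = 54655*(-1/3799) = -54655/3799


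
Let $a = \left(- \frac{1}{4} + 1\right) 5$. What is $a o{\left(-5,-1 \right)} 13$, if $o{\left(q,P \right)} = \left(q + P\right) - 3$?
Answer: $- \frac{1755}{4} \approx -438.75$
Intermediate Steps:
$a = \frac{15}{4}$ ($a = \left(\left(-1\right) \frac{1}{4} + 1\right) 5 = \left(- \frac{1}{4} + 1\right) 5 = \frac{3}{4} \cdot 5 = \frac{15}{4} \approx 3.75$)
$o{\left(q,P \right)} = -3 + P + q$ ($o{\left(q,P \right)} = \left(P + q\right) - 3 = -3 + P + q$)
$a o{\left(-5,-1 \right)} 13 = \frac{15 \left(-3 - 1 - 5\right)}{4} \cdot 13 = \frac{15}{4} \left(-9\right) 13 = \left(- \frac{135}{4}\right) 13 = - \frac{1755}{4}$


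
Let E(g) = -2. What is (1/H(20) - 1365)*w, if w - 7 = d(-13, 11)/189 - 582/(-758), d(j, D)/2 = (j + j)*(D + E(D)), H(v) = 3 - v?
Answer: -977343896/135303 ≈ -7223.4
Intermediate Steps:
d(j, D) = 4*j*(-2 + D) (d(j, D) = 2*((j + j)*(D - 2)) = 2*((2*j)*(-2 + D)) = 2*(2*j*(-2 + D)) = 4*j*(-2 + D))
w = 42116/7959 (w = 7 + ((4*(-13)*(-2 + 11))/189 - 582/(-758)) = 7 + ((4*(-13)*9)*(1/189) - 582*(-1/758)) = 7 + (-468*1/189 + 291/379) = 7 + (-52/21 + 291/379) = 7 - 13597/7959 = 42116/7959 ≈ 5.2916)
(1/H(20) - 1365)*w = (1/(3 - 1*20) - 1365)*(42116/7959) = (1/(3 - 20) - 1365)*(42116/7959) = (1/(-17) - 1365)*(42116/7959) = (-1/17 - 1365)*(42116/7959) = -23206/17*42116/7959 = -977343896/135303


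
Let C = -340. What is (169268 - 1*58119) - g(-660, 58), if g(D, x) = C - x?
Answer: 111547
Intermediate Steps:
g(D, x) = -340 - x
(169268 - 1*58119) - g(-660, 58) = (169268 - 1*58119) - (-340 - 1*58) = (169268 - 58119) - (-340 - 58) = 111149 - 1*(-398) = 111149 + 398 = 111547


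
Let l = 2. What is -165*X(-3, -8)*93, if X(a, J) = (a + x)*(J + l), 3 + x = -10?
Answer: -1473120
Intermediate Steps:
x = -13 (x = -3 - 10 = -13)
X(a, J) = (-13 + a)*(2 + J) (X(a, J) = (a - 13)*(J + 2) = (-13 + a)*(2 + J))
-165*X(-3, -8)*93 = -165*(-26 - 13*(-8) + 2*(-3) - 8*(-3))*93 = -165*(-26 + 104 - 6 + 24)*93 = -165*96*93 = -15840*93 = -1473120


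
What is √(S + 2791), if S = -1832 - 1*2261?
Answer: I*√1302 ≈ 36.083*I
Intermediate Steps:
S = -4093 (S = -1832 - 2261 = -4093)
√(S + 2791) = √(-4093 + 2791) = √(-1302) = I*√1302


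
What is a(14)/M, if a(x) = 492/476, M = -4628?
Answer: -123/550732 ≈ -0.00022334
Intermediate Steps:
a(x) = 123/119 (a(x) = 492*(1/476) = 123/119)
a(14)/M = (123/119)/(-4628) = (123/119)*(-1/4628) = -123/550732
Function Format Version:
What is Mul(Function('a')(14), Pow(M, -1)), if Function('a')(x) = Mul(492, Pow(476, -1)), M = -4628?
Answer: Rational(-123, 550732) ≈ -0.00022334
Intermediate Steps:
Function('a')(x) = Rational(123, 119) (Function('a')(x) = Mul(492, Rational(1, 476)) = Rational(123, 119))
Mul(Function('a')(14), Pow(M, -1)) = Mul(Rational(123, 119), Pow(-4628, -1)) = Mul(Rational(123, 119), Rational(-1, 4628)) = Rational(-123, 550732)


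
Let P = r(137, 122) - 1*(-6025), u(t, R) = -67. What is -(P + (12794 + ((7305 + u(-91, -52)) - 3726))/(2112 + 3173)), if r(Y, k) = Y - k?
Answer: -31937706/5285 ≈ -6043.1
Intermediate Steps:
P = 6040 (P = (137 - 1*122) - 1*(-6025) = (137 - 122) + 6025 = 15 + 6025 = 6040)
-(P + (12794 + ((7305 + u(-91, -52)) - 3726))/(2112 + 3173)) = -(6040 + (12794 + ((7305 - 67) - 3726))/(2112 + 3173)) = -(6040 + (12794 + (7238 - 3726))/5285) = -(6040 + (12794 + 3512)*(1/5285)) = -(6040 + 16306*(1/5285)) = -(6040 + 16306/5285) = -1*31937706/5285 = -31937706/5285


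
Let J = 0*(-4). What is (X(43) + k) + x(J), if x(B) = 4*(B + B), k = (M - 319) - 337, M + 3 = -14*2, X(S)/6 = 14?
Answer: -603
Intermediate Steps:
X(S) = 84 (X(S) = 6*14 = 84)
M = -31 (M = -3 - 14*2 = -3 - 28 = -31)
k = -687 (k = (-31 - 319) - 337 = -350 - 337 = -687)
J = 0
x(B) = 8*B (x(B) = 4*(2*B) = 8*B)
(X(43) + k) + x(J) = (84 - 687) + 8*0 = -603 + 0 = -603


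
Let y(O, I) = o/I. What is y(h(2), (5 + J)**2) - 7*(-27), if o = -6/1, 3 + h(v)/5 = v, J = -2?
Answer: 565/3 ≈ 188.33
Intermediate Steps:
h(v) = -15 + 5*v
o = -6 (o = -6*1 = -6)
y(O, I) = -6/I
y(h(2), (5 + J)**2) - 7*(-27) = -6/(5 - 2)**2 - 7*(-27) = -6/(3**2) + 189 = -6/9 + 189 = -6*1/9 + 189 = -2/3 + 189 = 565/3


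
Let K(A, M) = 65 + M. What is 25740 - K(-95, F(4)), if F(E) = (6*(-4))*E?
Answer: 25771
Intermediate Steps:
F(E) = -24*E
25740 - K(-95, F(4)) = 25740 - (65 - 24*4) = 25740 - (65 - 96) = 25740 - 1*(-31) = 25740 + 31 = 25771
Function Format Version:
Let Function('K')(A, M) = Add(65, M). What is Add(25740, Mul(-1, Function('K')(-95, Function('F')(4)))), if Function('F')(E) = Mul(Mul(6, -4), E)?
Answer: 25771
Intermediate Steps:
Function('F')(E) = Mul(-24, E)
Add(25740, Mul(-1, Function('K')(-95, Function('F')(4)))) = Add(25740, Mul(-1, Add(65, Mul(-24, 4)))) = Add(25740, Mul(-1, Add(65, -96))) = Add(25740, Mul(-1, -31)) = Add(25740, 31) = 25771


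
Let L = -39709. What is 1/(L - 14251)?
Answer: -1/53960 ≈ -1.8532e-5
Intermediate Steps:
1/(L - 14251) = 1/(-39709 - 14251) = 1/(-53960) = -1/53960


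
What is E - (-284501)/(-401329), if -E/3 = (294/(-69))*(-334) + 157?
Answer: -43763043064/9230567 ≈ -4741.1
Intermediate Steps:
E = -109029/23 (E = -3*((294/(-69))*(-334) + 157) = -3*((294*(-1/69))*(-334) + 157) = -3*(-98/23*(-334) + 157) = -3*(32732/23 + 157) = -3*36343/23 = -109029/23 ≈ -4740.4)
E - (-284501)/(-401329) = -109029/23 - (-284501)/(-401329) = -109029/23 - (-284501)*(-1)/401329 = -109029/23 - 1*284501/401329 = -109029/23 - 284501/401329 = -43763043064/9230567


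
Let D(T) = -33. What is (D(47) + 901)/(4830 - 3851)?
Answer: 868/979 ≈ 0.88662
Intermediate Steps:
(D(47) + 901)/(4830 - 3851) = (-33 + 901)/(4830 - 3851) = 868/979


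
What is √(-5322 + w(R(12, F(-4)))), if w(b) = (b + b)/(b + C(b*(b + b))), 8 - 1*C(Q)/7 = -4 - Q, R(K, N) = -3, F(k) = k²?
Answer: 2*I*√6334545/69 ≈ 72.952*I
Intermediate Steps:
C(Q) = 84 + 7*Q (C(Q) = 56 - 7*(-4 - Q) = 56 + (28 + 7*Q) = 84 + 7*Q)
w(b) = 2*b/(84 + b + 14*b²) (w(b) = (b + b)/(b + (84 + 7*(b*(b + b)))) = (2*b)/(b + (84 + 7*(b*(2*b)))) = (2*b)/(b + (84 + 7*(2*b²))) = (2*b)/(b + (84 + 14*b²)) = (2*b)/(84 + b + 14*b²) = 2*b/(84 + b + 14*b²))
√(-5322 + w(R(12, F(-4)))) = √(-5322 + 2*(-3)/(84 - 3 + 14*(-3)²)) = √(-5322 + 2*(-3)/(84 - 3 + 14*9)) = √(-5322 + 2*(-3)/(84 - 3 + 126)) = √(-5322 + 2*(-3)/207) = √(-5322 + 2*(-3)*(1/207)) = √(-5322 - 2/69) = √(-367220/69) = 2*I*√6334545/69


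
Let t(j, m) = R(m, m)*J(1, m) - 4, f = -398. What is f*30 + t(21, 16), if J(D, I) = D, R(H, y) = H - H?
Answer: -11944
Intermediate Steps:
R(H, y) = 0
t(j, m) = -4 (t(j, m) = 0*1 - 4 = 0 - 4 = -4)
f*30 + t(21, 16) = -398*30 - 4 = -11940 - 4 = -11944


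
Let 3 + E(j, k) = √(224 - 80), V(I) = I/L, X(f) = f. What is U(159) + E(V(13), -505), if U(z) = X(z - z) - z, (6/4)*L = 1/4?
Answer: -150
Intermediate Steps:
L = ⅙ (L = (⅔)/4 = (⅔)*(¼) = ⅙ ≈ 0.16667)
V(I) = 6*I (V(I) = I/(⅙) = I*6 = 6*I)
E(j, k) = 9 (E(j, k) = -3 + √(224 - 80) = -3 + √144 = -3 + 12 = 9)
U(z) = -z (U(z) = (z - z) - z = 0 - z = -z)
U(159) + E(V(13), -505) = -1*159 + 9 = -159 + 9 = -150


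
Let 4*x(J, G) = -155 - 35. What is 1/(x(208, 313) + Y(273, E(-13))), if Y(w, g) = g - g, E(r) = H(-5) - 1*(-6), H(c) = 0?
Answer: -2/95 ≈ -0.021053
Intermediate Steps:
x(J, G) = -95/2 (x(J, G) = (-155 - 35)/4 = (1/4)*(-190) = -95/2)
E(r) = 6 (E(r) = 0 - 1*(-6) = 0 + 6 = 6)
Y(w, g) = 0
1/(x(208, 313) + Y(273, E(-13))) = 1/(-95/2 + 0) = 1/(-95/2) = -2/95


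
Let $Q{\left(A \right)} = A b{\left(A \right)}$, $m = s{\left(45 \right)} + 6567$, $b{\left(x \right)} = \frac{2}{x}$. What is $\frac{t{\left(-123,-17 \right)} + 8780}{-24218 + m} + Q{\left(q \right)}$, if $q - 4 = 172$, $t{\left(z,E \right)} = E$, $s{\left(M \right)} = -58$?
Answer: $\frac{8885}{5903} \approx 1.5052$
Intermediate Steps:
$q = 176$ ($q = 4 + 172 = 176$)
$m = 6509$ ($m = -58 + 6567 = 6509$)
$Q{\left(A \right)} = 2$ ($Q{\left(A \right)} = A \frac{2}{A} = 2$)
$\frac{t{\left(-123,-17 \right)} + 8780}{-24218 + m} + Q{\left(q \right)} = \frac{-17 + 8780}{-24218 + 6509} + 2 = \frac{8763}{-17709} + 2 = 8763 \left(- \frac{1}{17709}\right) + 2 = - \frac{2921}{5903} + 2 = \frac{8885}{5903}$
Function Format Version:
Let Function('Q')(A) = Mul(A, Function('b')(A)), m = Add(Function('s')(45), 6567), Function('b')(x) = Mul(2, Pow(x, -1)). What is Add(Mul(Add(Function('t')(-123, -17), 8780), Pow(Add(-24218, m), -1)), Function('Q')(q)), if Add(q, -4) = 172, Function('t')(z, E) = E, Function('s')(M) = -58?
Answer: Rational(8885, 5903) ≈ 1.5052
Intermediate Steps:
q = 176 (q = Add(4, 172) = 176)
m = 6509 (m = Add(-58, 6567) = 6509)
Function('Q')(A) = 2 (Function('Q')(A) = Mul(A, Mul(2, Pow(A, -1))) = 2)
Add(Mul(Add(Function('t')(-123, -17), 8780), Pow(Add(-24218, m), -1)), Function('Q')(q)) = Add(Mul(Add(-17, 8780), Pow(Add(-24218, 6509), -1)), 2) = Add(Mul(8763, Pow(-17709, -1)), 2) = Add(Mul(8763, Rational(-1, 17709)), 2) = Add(Rational(-2921, 5903), 2) = Rational(8885, 5903)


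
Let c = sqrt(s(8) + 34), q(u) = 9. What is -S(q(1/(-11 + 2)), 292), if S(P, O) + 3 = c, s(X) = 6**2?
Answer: 3 - sqrt(70) ≈ -5.3666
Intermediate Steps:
s(X) = 36
c = sqrt(70) (c = sqrt(36 + 34) = sqrt(70) ≈ 8.3666)
S(P, O) = -3 + sqrt(70)
-S(q(1/(-11 + 2)), 292) = -(-3 + sqrt(70)) = 3 - sqrt(70)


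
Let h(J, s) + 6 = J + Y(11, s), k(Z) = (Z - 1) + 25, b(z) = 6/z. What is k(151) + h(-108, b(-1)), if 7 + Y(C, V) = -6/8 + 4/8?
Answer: 215/4 ≈ 53.750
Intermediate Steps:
k(Z) = 24 + Z (k(Z) = (-1 + Z) + 25 = 24 + Z)
Y(C, V) = -29/4 (Y(C, V) = -7 + (-6/8 + 4/8) = -7 + (-6*⅛ + 4*(⅛)) = -7 + (-¾ + ½) = -7 - ¼ = -29/4)
h(J, s) = -53/4 + J (h(J, s) = -6 + (J - 29/4) = -6 + (-29/4 + J) = -53/4 + J)
k(151) + h(-108, b(-1)) = (24 + 151) + (-53/4 - 108) = 175 - 485/4 = 215/4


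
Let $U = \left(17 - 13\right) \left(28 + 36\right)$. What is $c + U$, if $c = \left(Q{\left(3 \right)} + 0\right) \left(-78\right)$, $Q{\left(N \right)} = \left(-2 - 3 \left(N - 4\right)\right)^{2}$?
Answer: $178$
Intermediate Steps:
$Q{\left(N \right)} = \left(10 - 3 N\right)^{2}$ ($Q{\left(N \right)} = \left(-2 - 3 \left(-4 + N\right)\right)^{2} = \left(-2 - \left(-12 + 3 N\right)\right)^{2} = \left(10 - 3 N\right)^{2}$)
$U = 256$ ($U = 4 \cdot 64 = 256$)
$c = -78$ ($c = \left(\left(-10 + 3 \cdot 3\right)^{2} + 0\right) \left(-78\right) = \left(\left(-10 + 9\right)^{2} + 0\right) \left(-78\right) = \left(\left(-1\right)^{2} + 0\right) \left(-78\right) = \left(1 + 0\right) \left(-78\right) = 1 \left(-78\right) = -78$)
$c + U = -78 + 256 = 178$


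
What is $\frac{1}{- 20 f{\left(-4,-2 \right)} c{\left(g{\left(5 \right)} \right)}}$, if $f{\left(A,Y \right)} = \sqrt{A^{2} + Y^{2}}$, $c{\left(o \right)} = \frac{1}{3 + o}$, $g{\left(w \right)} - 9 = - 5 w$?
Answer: $\frac{13 \sqrt{5}}{200} \approx 0.14534$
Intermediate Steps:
$g{\left(w \right)} = 9 - 5 w$
$\frac{1}{- 20 f{\left(-4,-2 \right)} c{\left(g{\left(5 \right)} \right)}} = \frac{1}{- 20 \sqrt{\left(-4\right)^{2} + \left(-2\right)^{2}} \frac{1}{3 + \left(9 - 25\right)}} = \frac{1}{- 20 \sqrt{16 + 4} \frac{1}{3 + \left(9 - 25\right)}} = \frac{1}{- 20 \sqrt{20} \frac{1}{3 - 16}} = \frac{1}{- 20 \cdot 2 \sqrt{5} \frac{1}{-13}} = \frac{1}{- 40 \sqrt{5} \left(- \frac{1}{13}\right)} = \frac{1}{\frac{40}{13} \sqrt{5}} = \frac{13 \sqrt{5}}{200}$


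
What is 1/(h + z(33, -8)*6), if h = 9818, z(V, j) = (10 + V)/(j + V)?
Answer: 25/245708 ≈ 0.00010175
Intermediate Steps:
z(V, j) = (10 + V)/(V + j)
1/(h + z(33, -8)*6) = 1/(9818 + ((10 + 33)/(33 - 8))*6) = 1/(9818 + (43/25)*6) = 1/(9818 + 258/25) = 1/(245708/25) = 25/245708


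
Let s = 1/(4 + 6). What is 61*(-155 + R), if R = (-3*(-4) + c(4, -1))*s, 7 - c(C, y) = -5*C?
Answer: -92171/10 ≈ -9217.1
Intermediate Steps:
s = ⅒ (s = 1/10 = ⅒ ≈ 0.10000)
c(C, y) = 7 + 5*C (c(C, y) = 7 - (-5)*C = 7 + 5*C)
R = 39/10 (R = (-3*(-4) + (7 + 5*4))*(⅒) = (12 + (7 + 20))*(⅒) = (12 + 27)*(⅒) = 39*(⅒) = 39/10 ≈ 3.9000)
61*(-155 + R) = 61*(-155 + 39/10) = 61*(-1511/10) = -92171/10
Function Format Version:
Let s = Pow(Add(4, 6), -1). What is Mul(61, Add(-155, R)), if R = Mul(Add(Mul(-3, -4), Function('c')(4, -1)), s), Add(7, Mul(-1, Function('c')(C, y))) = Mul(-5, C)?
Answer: Rational(-92171, 10) ≈ -9217.1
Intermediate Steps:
s = Rational(1, 10) (s = Pow(10, -1) = Rational(1, 10) ≈ 0.10000)
Function('c')(C, y) = Add(7, Mul(5, C)) (Function('c')(C, y) = Add(7, Mul(-1, Mul(-5, C))) = Add(7, Mul(5, C)))
R = Rational(39, 10) (R = Mul(Add(Mul(-3, -4), Add(7, Mul(5, 4))), Rational(1, 10)) = Mul(Add(12, Add(7, 20)), Rational(1, 10)) = Mul(Add(12, 27), Rational(1, 10)) = Mul(39, Rational(1, 10)) = Rational(39, 10) ≈ 3.9000)
Mul(61, Add(-155, R)) = Mul(61, Add(-155, Rational(39, 10))) = Mul(61, Rational(-1511, 10)) = Rational(-92171, 10)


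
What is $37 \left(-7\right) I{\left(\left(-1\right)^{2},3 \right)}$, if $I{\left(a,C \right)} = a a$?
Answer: $-259$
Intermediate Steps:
$I{\left(a,C \right)} = a^{2}$
$37 \left(-7\right) I{\left(\left(-1\right)^{2},3 \right)} = 37 \left(-7\right) \left(\left(-1\right)^{2}\right)^{2} = - 259 \cdot 1^{2} = \left(-259\right) 1 = -259$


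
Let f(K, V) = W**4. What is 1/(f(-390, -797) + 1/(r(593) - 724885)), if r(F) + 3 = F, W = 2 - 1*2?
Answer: -724295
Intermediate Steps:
W = 0 (W = 2 - 2 = 0)
r(F) = -3 + F
f(K, V) = 0 (f(K, V) = 0**4 = 0)
1/(f(-390, -797) + 1/(r(593) - 724885)) = 1/(0 + 1/((-3 + 593) - 724885)) = 1/(0 + 1/(590 - 724885)) = 1/(0 + 1/(-724295)) = 1/(0 - 1/724295) = 1/(-1/724295) = -724295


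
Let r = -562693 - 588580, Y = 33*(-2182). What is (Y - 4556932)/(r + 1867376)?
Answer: -4628938/716103 ≈ -6.4641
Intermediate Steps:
Y = -72006
r = -1151273
(Y - 4556932)/(r + 1867376) = (-72006 - 4556932)/(-1151273 + 1867376) = -4628938/716103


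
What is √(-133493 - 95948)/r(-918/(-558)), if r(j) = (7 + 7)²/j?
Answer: 24429*I/6076 ≈ 4.0206*I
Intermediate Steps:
r(j) = 196/j (r(j) = 14²/j = 196/j)
√(-133493 - 95948)/r(-918/(-558)) = √(-133493 - 95948)/((196/((-918/(-558))))) = √(-229441)/((196/((-918*(-1/558))))) = (479*I)/((196/(51/31))) = (479*I)/((196*(31/51))) = (479*I)/(6076/51) = (479*I)*(51/6076) = 24429*I/6076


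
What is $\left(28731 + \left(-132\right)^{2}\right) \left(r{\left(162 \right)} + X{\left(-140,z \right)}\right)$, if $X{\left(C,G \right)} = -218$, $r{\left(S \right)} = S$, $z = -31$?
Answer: $-2584680$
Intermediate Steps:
$\left(28731 + \left(-132\right)^{2}\right) \left(r{\left(162 \right)} + X{\left(-140,z \right)}\right) = \left(28731 + \left(-132\right)^{2}\right) \left(162 - 218\right) = \left(28731 + 17424\right) \left(-56\right) = 46155 \left(-56\right) = -2584680$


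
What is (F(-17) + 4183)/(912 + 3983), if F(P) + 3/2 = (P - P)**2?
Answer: 8363/9790 ≈ 0.85424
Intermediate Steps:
F(P) = -3/2 (F(P) = -3/2 + (P - P)**2 = -3/2 + 0**2 = -3/2 + 0 = -3/2)
(F(-17) + 4183)/(912 + 3983) = (-3/2 + 4183)/(912 + 3983) = (8363/2)/4895 = (8363/2)*(1/4895) = 8363/9790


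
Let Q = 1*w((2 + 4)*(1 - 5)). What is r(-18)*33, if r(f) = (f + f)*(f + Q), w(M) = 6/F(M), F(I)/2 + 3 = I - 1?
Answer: 150579/7 ≈ 21511.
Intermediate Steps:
F(I) = -8 + 2*I (F(I) = -6 + 2*(I - 1) = -6 + 2*(-1 + I) = -6 + (-2 + 2*I) = -8 + 2*I)
w(M) = 6/(-8 + 2*M)
Q = -3/28 (Q = 1*(3/(-4 + (2 + 4)*(1 - 5))) = 1*(3/(-4 + 6*(-4))) = 1*(3/(-4 - 24)) = 1*(3/(-28)) = 1*(3*(-1/28)) = 1*(-3/28) = -3/28 ≈ -0.10714)
r(f) = 2*f*(-3/28 + f) (r(f) = (f + f)*(f - 3/28) = (2*f)*(-3/28 + f) = 2*f*(-3/28 + f))
r(-18)*33 = ((1/14)*(-18)*(-3 + 28*(-18)))*33 = ((1/14)*(-18)*(-3 - 504))*33 = ((1/14)*(-18)*(-507))*33 = (4563/7)*33 = 150579/7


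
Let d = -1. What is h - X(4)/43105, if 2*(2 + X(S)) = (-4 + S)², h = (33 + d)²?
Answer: 44139522/43105 ≈ 1024.0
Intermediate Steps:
h = 1024 (h = (33 - 1)² = 32² = 1024)
X(S) = -2 + (-4 + S)²/2
h - X(4)/43105 = 1024 - (-2 + (-4 + 4)²/2)/43105 = 1024 - (-2 + (½)*0²)/43105 = 1024 - (-2 + (½)*0)/43105 = 1024 - (-2 + 0)/43105 = 1024 - (-2)/43105 = 1024 - 1*(-2/43105) = 1024 + 2/43105 = 44139522/43105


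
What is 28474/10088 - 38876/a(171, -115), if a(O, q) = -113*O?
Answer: 471192095/97465212 ≈ 4.8345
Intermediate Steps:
28474/10088 - 38876/a(171, -115) = 28474/10088 - 38876/((-113*171)) = 28474*(1/10088) - 38876/(-19323) = 14237/5044 - 38876*(-1/19323) = 14237/5044 + 38876/19323 = 471192095/97465212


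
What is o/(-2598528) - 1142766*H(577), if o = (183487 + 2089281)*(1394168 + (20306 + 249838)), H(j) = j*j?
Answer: -7723746826229686/20301 ≈ -3.8046e+11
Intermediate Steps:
H(j) = j²
o = 3782595055616 (o = 2272768*(1394168 + 270144) = 2272768*1664312 = 3782595055616)
o/(-2598528) - 1142766*H(577) = 3782595055616/(-2598528) - 1142766*577² = 3782595055616*(-1/2598528) - 1142766/(1/332929) = -29551523872/20301 - 1142766/1/332929 = -29551523872/20301 - 1142766*332929 = -29551523872/20301 - 380459941614 = -7723746826229686/20301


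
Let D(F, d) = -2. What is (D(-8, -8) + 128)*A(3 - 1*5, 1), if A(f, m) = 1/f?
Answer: -63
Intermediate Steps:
(D(-8, -8) + 128)*A(3 - 1*5, 1) = (-2 + 128)/(3 - 1*5) = 126/(3 - 5) = 126/(-2) = 126*(-½) = -63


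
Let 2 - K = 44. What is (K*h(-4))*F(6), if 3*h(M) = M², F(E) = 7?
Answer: -1568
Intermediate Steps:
h(M) = M²/3
K = -42 (K = 2 - 1*44 = 2 - 44 = -42)
(K*h(-4))*F(6) = -14*(-4)²*7 = -14*16*7 = -42*16/3*7 = -224*7 = -1568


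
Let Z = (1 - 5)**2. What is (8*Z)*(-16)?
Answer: -2048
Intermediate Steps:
Z = 16 (Z = (-4)**2 = 16)
(8*Z)*(-16) = (8*16)*(-16) = 128*(-16) = -2048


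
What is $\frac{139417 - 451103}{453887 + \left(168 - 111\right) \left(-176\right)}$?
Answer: $- \frac{311686}{443855} \approx -0.70222$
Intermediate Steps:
$\frac{139417 - 451103}{453887 + \left(168 - 111\right) \left(-176\right)} = - \frac{311686}{453887 + 57 \left(-176\right)} = - \frac{311686}{453887 - 10032} = - \frac{311686}{443855}$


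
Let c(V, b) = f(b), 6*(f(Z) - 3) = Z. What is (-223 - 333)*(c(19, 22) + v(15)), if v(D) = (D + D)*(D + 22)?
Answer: -1862600/3 ≈ -6.2087e+5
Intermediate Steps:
f(Z) = 3 + Z/6
c(V, b) = 3 + b/6
v(D) = 2*D*(22 + D) (v(D) = (2*D)*(22 + D) = 2*D*(22 + D))
(-223 - 333)*(c(19, 22) + v(15)) = (-223 - 333)*((3 + (⅙)*22) + 2*15*(22 + 15)) = -556*((3 + 11/3) + 2*15*37) = -556*(20/3 + 1110) = -556*3350/3 = -1862600/3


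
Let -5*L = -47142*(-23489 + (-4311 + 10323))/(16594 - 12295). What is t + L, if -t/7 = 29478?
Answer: -1753102668/7165 ≈ -2.4468e+5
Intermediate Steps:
t = -206346 (t = -7*29478 = -206346)
L = -274633578/7165 (L = -(-47142)/(5*((16594 - 12295)/(-23489 + (-4311 + 10323)))) = -(-47142)/(5*(4299/(-23489 + 6012))) = -(-47142)/(5*(4299/(-17477))) = -(-47142)/(5*(4299*(-1/17477))) = -(-47142)/(5*(-4299/17477)) = -(-47142)*(-17477)/(5*4299) = -⅕*274633578/1433 = -274633578/7165 ≈ -38330.)
t + L = -206346 - 274633578/7165 = -1753102668/7165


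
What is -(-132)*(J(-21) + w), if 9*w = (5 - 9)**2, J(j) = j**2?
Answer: 175340/3 ≈ 58447.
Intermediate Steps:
w = 16/9 (w = (5 - 9)**2/9 = (1/9)*(-4)**2 = (1/9)*16 = 16/9 ≈ 1.7778)
-(-132)*(J(-21) + w) = -(-132)*((-21)**2 + 16/9) = -(-132)*(441 + 16/9) = -(-132)*3985/9 = -1*(-175340/3) = 175340/3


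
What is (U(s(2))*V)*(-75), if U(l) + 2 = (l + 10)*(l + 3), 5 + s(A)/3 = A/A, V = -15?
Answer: 18000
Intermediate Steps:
s(A) = -12 (s(A) = -15 + 3*(A/A) = -15 + 3*1 = -15 + 3 = -12)
U(l) = -2 + (3 + l)*(10 + l) (U(l) = -2 + (l + 10)*(l + 3) = -2 + (10 + l)*(3 + l) = -2 + (3 + l)*(10 + l))
(U(s(2))*V)*(-75) = ((28 + (-12)**2 + 13*(-12))*(-15))*(-75) = ((28 + 144 - 156)*(-15))*(-75) = (16*(-15))*(-75) = -240*(-75) = 18000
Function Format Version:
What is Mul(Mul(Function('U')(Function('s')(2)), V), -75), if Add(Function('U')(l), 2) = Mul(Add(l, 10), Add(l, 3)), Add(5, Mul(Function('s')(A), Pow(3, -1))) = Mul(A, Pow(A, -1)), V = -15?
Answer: 18000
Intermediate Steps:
Function('s')(A) = -12 (Function('s')(A) = Add(-15, Mul(3, Mul(A, Pow(A, -1)))) = Add(-15, Mul(3, 1)) = Add(-15, 3) = -12)
Function('U')(l) = Add(-2, Mul(Add(3, l), Add(10, l))) (Function('U')(l) = Add(-2, Mul(Add(l, 10), Add(l, 3))) = Add(-2, Mul(Add(10, l), Add(3, l))) = Add(-2, Mul(Add(3, l), Add(10, l))))
Mul(Mul(Function('U')(Function('s')(2)), V), -75) = Mul(Mul(Add(28, Pow(-12, 2), Mul(13, -12)), -15), -75) = Mul(Mul(Add(28, 144, -156), -15), -75) = Mul(Mul(16, -15), -75) = Mul(-240, -75) = 18000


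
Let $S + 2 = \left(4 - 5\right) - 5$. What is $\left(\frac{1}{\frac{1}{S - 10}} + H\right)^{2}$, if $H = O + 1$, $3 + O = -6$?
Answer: $676$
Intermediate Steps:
$S = -8$ ($S = -2 + \left(\left(4 - 5\right) - 5\right) = -2 - 6 = -8$)
$O = -9$ ($O = -3 - 6 = -9$)
$H = -8$ ($H = -9 + 1 = -8$)
$\left(\frac{1}{\frac{1}{S - 10}} + H\right)^{2} = \left(\frac{1}{\frac{1}{-8 - 10}} - 8\right)^{2} = \left(\frac{1}{\frac{1}{-18}} - 8\right)^{2} = \left(\frac{1}{- \frac{1}{18}} - 8\right)^{2} = \left(-18 - 8\right)^{2} = \left(-26\right)^{2} = 676$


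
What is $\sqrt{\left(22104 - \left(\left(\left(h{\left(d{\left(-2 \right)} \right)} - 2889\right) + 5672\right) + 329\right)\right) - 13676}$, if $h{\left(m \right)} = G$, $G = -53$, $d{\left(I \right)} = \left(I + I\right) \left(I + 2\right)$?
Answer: $\sqrt{5369} \approx 73.273$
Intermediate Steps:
$d{\left(I \right)} = 2 I \left(2 + I\right)$
$h{\left(m \right)} = -53$
$\sqrt{\left(22104 - \left(\left(\left(h{\left(d{\left(-2 \right)} \right)} - 2889\right) + 5672\right) + 329\right)\right) - 13676} = \sqrt{\left(22104 - \left(\left(\left(-53 - 2889\right) + 5672\right) + 329\right)\right) - 13676} = \sqrt{\left(22104 - \left(\left(-2942 + 5672\right) + 329\right)\right) - 13676} = \sqrt{\left(22104 - \left(2730 + 329\right)\right) - 13676} = \sqrt{\left(22104 - 3059\right) - 13676} = \sqrt{19045 - 13676} = \sqrt{5369}$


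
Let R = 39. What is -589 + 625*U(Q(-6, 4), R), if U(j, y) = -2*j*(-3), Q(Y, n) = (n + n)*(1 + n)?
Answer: 149411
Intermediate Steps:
Q(Y, n) = 2*n*(1 + n) (Q(Y, n) = (2*n)*(1 + n) = 2*n*(1 + n))
U(j, y) = 6*j
-589 + 625*U(Q(-6, 4), R) = -589 + 625*(6*(2*4*(1 + 4))) = -589 + 625*(6*(2*4*5)) = -589 + 625*(6*40) = -589 + 625*240 = -589 + 150000 = 149411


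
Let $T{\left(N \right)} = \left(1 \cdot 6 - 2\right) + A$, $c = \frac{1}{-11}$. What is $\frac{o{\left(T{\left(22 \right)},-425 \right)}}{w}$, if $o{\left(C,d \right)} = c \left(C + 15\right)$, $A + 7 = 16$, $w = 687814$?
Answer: $- \frac{14}{3782977} \approx -3.7008 \cdot 10^{-6}$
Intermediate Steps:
$c = - \frac{1}{11} \approx -0.090909$
$A = 9$ ($A = -7 + 16 = 9$)
$T{\left(N \right)} = 13$ ($T{\left(N \right)} = \left(1 \cdot 6 - 2\right) + 9 = \left(6 - 2\right) + 9 = 4 + 9 = 13$)
$o{\left(C,d \right)} = - \frac{15}{11} - \frac{C}{11}$ ($o{\left(C,d \right)} = - \frac{C + 15}{11} = - \frac{15 + C}{11} = - \frac{15}{11} - \frac{C}{11}$)
$\frac{o{\left(T{\left(22 \right)},-425 \right)}}{w} = \frac{- \frac{15}{11} - \frac{13}{11}}{687814} = \left(- \frac{15}{11} - \frac{13}{11}\right) \frac{1}{687814} = \left(- \frac{28}{11}\right) \frac{1}{687814} = - \frac{14}{3782977}$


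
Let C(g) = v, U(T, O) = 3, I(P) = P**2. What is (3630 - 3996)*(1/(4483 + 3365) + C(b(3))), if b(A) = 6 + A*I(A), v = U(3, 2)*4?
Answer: -5744797/1308 ≈ -4392.0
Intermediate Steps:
v = 12 (v = 3*4 = 12)
b(A) = 6 + A**3 (b(A) = 6 + A*A**2 = 6 + A**3)
C(g) = 12
(3630 - 3996)*(1/(4483 + 3365) + C(b(3))) = (3630 - 3996)*(1/(4483 + 3365) + 12) = -366*(1/7848 + 12) = -366*94177/7848 = -5744797/1308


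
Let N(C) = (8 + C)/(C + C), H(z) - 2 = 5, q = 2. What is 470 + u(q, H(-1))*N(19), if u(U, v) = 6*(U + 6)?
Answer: 9578/19 ≈ 504.11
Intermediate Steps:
H(z) = 7 (H(z) = 2 + 5 = 7)
u(U, v) = 36 + 6*U (u(U, v) = 6*(6 + U) = 36 + 6*U)
N(C) = (8 + C)/(2*C) (N(C) = (8 + C)/((2*C)) = (8 + C)*(1/(2*C)) = (8 + C)/(2*C))
470 + u(q, H(-1))*N(19) = 470 + (36 + 6*2)*((½)*(8 + 19)/19) = 470 + (36 + 12)*((½)*(1/19)*27) = 470 + 48*(27/38) = 470 + 648/19 = 9578/19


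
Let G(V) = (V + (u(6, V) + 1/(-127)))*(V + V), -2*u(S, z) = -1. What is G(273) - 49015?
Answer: 12739586/127 ≈ 1.0031e+5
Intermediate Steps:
u(S, z) = ½ (u(S, z) = -½*(-1) = ½)
G(V) = 2*V*(125/254 + V) (G(V) = (V + (½ + 1/(-127)))*(V + V) = (V + (½ - 1/127))*(2*V) = (V + 125/254)*(2*V) = (125/254 + V)*(2*V) = 2*V*(125/254 + V))
G(273) - 49015 = (1/127)*273*(125 + 254*273) - 49015 = (1/127)*273*(125 + 69342) - 49015 = (1/127)*273*69467 - 49015 = 18964491/127 - 49015 = 12739586/127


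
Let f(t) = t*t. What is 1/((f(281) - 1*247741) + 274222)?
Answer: 1/105442 ≈ 9.4839e-6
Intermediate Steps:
f(t) = t²
1/((f(281) - 1*247741) + 274222) = 1/((281² - 1*247741) + 274222) = 1/((78961 - 247741) + 274222) = 1/(-168780 + 274222) = 1/105442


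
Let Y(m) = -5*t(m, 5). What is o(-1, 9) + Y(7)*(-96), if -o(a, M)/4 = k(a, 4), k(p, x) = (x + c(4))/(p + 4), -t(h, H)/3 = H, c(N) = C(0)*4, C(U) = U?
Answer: -21616/3 ≈ -7205.3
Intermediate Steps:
c(N) = 0 (c(N) = 0*4 = 0)
t(h, H) = -3*H
k(p, x) = x/(4 + p) (k(p, x) = (x + 0)/(p + 4) = x/(4 + p))
Y(m) = 75 (Y(m) = -(-15)*5 = -5*(-15) = 75)
o(a, M) = -16/(4 + a)
o(-1, 9) + Y(7)*(-96) = -16/(4 - 1) + 75*(-96) = -16/3 - 7200 = -21616/3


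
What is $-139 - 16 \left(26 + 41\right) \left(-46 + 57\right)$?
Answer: $-11931$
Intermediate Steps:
$-139 - 16 \left(26 + 41\right) \left(-46 + 57\right) = -139 - 16 \cdot 67 \cdot 11 = -139 - 11792 = -11931$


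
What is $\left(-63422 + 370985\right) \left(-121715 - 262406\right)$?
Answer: $-118141407123$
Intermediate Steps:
$\left(-63422 + 370985\right) \left(-121715 - 262406\right) = 307563 \left(-384121\right) = -118141407123$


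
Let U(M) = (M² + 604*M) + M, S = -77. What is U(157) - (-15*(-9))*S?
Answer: 130029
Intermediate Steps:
U(M) = M² + 605*M
U(157) - (-15*(-9))*S = 157*(605 + 157) - (-15*(-9))*(-77) = 157*762 - 135*(-77) = 119634 - 1*(-10395) = 119634 + 10395 = 130029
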